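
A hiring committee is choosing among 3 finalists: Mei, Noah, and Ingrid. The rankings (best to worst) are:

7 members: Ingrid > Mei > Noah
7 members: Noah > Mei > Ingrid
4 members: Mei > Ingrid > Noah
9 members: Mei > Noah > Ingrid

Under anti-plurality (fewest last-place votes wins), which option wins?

Last-place votes: Mei 0, Noah 11, Ingrid 16.
Mei is ranked last by the fewest voters, so Mei wins.

Mei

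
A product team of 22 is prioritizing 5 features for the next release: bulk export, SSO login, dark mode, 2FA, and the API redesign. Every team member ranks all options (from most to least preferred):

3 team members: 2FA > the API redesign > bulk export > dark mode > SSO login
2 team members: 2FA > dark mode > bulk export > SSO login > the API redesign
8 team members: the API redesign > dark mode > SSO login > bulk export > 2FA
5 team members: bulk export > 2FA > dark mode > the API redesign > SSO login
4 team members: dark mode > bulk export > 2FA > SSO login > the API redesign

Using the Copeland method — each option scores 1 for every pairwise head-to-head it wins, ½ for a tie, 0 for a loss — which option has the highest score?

dark mode

bulk export: beats SSO login and 2FA; ties the API redesign; loses to dark mode → score 2.5.
SSO login: loses to bulk export, dark mode, 2FA, and the API redesign → score 0.
dark mode: beats bulk export, SSO login, and 2FA; ties the API redesign → score 3.5.
2FA: beats SSO login and the API redesign; loses to bulk export and dark mode → score 2.
the API redesign: beats SSO login; ties bulk export and dark mode; loses to 2FA → score 2.
dark mode has the best pairwise record.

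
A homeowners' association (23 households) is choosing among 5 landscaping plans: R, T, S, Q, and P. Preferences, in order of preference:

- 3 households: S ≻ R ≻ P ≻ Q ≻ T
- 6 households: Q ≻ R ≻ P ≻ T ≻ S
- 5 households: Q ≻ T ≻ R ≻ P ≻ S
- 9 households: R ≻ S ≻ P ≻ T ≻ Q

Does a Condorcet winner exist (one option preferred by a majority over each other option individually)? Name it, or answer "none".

R vs T: 18–5 for R.
R vs S: 20–3 for R.
R vs Q: 12–11 for R.
R vs P: 23–0 for R.
R beats every other option head-to-head.

R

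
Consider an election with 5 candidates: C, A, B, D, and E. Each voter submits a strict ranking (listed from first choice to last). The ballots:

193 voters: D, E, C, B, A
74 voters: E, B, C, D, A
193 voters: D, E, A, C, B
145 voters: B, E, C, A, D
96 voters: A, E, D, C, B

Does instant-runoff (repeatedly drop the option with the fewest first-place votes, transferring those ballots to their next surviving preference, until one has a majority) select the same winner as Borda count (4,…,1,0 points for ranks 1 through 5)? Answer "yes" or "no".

Instant-runoff — R1 C 0, A 96, B 145, D 386, E 74 (D winner). Winner: D.
Borda — scores: C 1113, A 915, B 995, D 1810, E 2177. Winner: E.
The two methods disagree.

no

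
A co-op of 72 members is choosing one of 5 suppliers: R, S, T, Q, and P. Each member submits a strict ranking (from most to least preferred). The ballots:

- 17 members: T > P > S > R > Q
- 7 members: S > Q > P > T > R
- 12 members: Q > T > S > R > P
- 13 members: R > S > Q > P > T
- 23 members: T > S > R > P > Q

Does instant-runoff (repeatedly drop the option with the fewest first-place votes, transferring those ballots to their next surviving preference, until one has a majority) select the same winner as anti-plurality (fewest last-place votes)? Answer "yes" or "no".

no

Instant-runoff — R1 R 13, S 7, T 40, Q 12, P 0 (T winner). Winner: T.
Anti-plurality — last-place votes: R 7, S 0, T 13, Q 40, P 12. Winner: S.
The two methods disagree.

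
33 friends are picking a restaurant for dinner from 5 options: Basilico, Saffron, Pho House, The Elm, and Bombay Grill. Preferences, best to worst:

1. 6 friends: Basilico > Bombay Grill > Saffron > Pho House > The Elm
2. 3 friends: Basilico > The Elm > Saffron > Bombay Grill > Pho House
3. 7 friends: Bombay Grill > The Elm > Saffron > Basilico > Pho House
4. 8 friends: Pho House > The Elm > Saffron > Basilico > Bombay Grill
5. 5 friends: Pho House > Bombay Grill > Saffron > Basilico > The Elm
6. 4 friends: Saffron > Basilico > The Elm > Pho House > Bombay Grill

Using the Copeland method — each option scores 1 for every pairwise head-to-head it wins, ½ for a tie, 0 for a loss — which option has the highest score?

Basilico: beats Pho House, The Elm, and Bombay Grill; loses to Saffron → score 3.
Saffron: beats Basilico and Pho House; loses to The Elm and Bombay Grill → score 2.
Pho House: beats The Elm and Bombay Grill; loses to Basilico and Saffron → score 2.
The Elm: beats Saffron; loses to Basilico, Pho House, and Bombay Grill → score 1.
Bombay Grill: beats Saffron and The Elm; loses to Basilico and Pho House → score 2.
Basilico has the best pairwise record.

Basilico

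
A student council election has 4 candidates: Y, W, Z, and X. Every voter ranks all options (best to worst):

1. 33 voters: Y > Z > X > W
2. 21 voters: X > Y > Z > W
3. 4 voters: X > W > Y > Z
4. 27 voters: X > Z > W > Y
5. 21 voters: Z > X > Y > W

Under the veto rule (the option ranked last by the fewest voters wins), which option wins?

Last-place votes: Y 27, W 75, Z 4, X 0.
X is ranked last by the fewest voters, so X wins.

X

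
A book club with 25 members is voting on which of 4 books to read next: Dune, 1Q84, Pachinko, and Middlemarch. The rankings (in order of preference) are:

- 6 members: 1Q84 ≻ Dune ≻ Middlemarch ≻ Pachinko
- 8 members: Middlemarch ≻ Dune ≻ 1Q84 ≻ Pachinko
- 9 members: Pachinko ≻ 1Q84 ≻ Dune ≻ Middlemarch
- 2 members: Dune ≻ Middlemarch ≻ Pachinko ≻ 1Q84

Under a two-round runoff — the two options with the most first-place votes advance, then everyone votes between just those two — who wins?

Middlemarch

Round 1 first-place votes: Dune 2, 1Q84 6, Pachinko 9, Middlemarch 8.
Pachinko and Middlemarch advance.
Runoff: Pachinko is preferred to Middlemarch by 9 voters; Middlemarch by 16.
Middlemarch wins the runoff.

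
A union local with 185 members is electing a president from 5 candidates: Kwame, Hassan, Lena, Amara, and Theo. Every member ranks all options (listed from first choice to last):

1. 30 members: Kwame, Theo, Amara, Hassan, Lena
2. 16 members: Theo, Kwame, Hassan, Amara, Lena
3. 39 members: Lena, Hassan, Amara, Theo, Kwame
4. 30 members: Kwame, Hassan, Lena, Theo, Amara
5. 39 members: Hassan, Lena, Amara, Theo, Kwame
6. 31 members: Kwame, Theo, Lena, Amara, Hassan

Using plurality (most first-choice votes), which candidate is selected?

First-place votes: Kwame 91, Hassan 39, Lena 39, Amara 0, Theo 16.
Kwame has the most first-place votes.

Kwame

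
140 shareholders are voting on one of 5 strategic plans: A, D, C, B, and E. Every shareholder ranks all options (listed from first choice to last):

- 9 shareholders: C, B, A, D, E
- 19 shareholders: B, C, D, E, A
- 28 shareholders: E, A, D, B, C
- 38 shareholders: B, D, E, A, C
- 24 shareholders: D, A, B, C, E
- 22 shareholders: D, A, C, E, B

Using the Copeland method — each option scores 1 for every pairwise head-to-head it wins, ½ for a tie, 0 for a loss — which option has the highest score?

D

A: beats C and B; loses to D and E → score 2.
D: beats A, C, B, and E → score 4.
C: beats E; loses to A, D, and B → score 1.
B: beats C and E; loses to A and D → score 2.
E: beats A; loses to D, C, and B → score 1.
D has the best pairwise record.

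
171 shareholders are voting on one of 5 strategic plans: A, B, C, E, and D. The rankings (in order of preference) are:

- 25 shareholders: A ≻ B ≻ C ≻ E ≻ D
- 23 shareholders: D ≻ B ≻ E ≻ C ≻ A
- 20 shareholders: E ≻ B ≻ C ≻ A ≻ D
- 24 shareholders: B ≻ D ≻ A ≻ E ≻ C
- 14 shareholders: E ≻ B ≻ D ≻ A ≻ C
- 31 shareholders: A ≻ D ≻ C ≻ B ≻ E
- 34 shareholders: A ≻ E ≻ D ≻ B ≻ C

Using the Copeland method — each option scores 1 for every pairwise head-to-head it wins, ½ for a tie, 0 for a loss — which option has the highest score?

A

A: beats B, C, E, and D → score 4.
B: beats C and E; loses to A and D → score 2.
C: loses to A, B, E, and D → score 0.
E: beats C and D; loses to A and B → score 2.
D: beats B and C; loses to A and E → score 2.
A has the best pairwise record.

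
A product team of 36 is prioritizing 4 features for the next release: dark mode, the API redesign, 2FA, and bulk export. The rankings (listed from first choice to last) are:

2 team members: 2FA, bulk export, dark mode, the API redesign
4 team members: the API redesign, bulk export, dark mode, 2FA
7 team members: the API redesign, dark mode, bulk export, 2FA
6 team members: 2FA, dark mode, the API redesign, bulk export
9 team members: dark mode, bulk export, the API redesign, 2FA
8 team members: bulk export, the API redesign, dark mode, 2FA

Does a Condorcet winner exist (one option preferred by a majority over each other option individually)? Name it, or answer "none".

Checking pairwise contests:
the API redesign beats dark mode 19–17.
bulk export beats the API redesign 19–17.
dark mode beats 2FA 28–8.
dark mode beats bulk export 22–14.
Every option loses at least one head-to-head, so there is no Condorcet winner.

none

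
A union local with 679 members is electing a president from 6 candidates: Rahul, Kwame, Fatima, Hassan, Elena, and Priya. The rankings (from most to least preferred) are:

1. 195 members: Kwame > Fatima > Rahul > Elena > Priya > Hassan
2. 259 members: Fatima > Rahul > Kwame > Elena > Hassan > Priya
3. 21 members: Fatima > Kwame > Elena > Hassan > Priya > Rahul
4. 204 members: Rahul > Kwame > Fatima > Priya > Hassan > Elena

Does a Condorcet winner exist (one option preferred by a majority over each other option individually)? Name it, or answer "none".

Checking pairwise contests:
Fatima beats Rahul 475–204.
Rahul beats Kwame 463–216.
Kwame beats Fatima 399–280.
Rahul beats Hassan 658–21.
Rahul beats Elena 658–21.
Rahul beats Priya 658–21.
Every option loses at least one head-to-head, so there is no Condorcet winner.

none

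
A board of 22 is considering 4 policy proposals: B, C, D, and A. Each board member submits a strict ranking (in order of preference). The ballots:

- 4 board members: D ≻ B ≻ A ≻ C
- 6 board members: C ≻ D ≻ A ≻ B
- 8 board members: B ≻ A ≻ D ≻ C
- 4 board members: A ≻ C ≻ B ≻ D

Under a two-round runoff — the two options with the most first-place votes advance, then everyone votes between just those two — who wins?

B

Round 1 first-place votes: B 8, C 6, D 4, A 4.
B and C advance.
Runoff: B is preferred to C by 12 voters; C by 10.
B wins the runoff.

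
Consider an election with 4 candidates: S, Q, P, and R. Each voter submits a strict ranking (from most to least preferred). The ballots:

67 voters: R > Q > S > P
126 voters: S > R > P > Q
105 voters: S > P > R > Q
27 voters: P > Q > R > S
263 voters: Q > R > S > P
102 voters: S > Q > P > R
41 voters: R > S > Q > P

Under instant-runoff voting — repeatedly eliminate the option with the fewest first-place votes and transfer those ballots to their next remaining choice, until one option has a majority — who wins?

Round 1: S 333, Q 263, P 27, R 108. Eliminate P.
Round 2: S 333, Q 290, R 108. Eliminate R.
Round 3: S 374, Q 357. S has a majority.

S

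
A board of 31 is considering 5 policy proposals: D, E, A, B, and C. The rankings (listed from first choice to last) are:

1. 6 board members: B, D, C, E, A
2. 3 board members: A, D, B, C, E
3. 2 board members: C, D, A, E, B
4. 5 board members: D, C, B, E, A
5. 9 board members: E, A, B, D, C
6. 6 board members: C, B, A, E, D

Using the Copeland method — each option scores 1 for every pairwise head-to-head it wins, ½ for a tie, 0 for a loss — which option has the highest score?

D: beats E and C; loses to A and B → score 2.
E: beats A; loses to D, B, and C → score 1.
A: beats D; loses to E, B, and C → score 1.
B: beats D, E, A, and C → score 4.
C: beats E and A; loses to D and B → score 2.
B has the best pairwise record.

B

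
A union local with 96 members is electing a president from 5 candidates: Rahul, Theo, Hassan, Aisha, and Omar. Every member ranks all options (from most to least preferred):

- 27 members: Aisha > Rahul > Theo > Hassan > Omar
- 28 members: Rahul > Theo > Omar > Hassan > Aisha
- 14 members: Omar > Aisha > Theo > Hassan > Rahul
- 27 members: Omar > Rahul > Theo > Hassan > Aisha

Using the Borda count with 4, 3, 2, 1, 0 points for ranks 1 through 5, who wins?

Rahul

Rahul: 27·3 + 28·4 + 14·0 + 27·3 = 274
Theo: 27·2 + 28·3 + 14·2 + 27·2 = 220
Hassan: 27·1 + 28·1 + 14·1 + 27·1 = 96
Aisha: 27·4 + 28·0 + 14·3 + 27·0 = 150
Omar: 27·0 + 28·2 + 14·4 + 27·4 = 220
Rahul has the highest Borda score (274).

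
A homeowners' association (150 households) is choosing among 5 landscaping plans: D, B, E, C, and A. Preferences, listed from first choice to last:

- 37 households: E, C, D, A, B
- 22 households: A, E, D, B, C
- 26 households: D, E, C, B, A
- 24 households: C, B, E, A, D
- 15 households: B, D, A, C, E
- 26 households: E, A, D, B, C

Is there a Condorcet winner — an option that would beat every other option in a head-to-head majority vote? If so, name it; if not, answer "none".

E vs D: 109–41 for E.
E vs B: 111–39 for E.
E vs C: 111–39 for E.
E vs A: 113–37 for E.
E beats every other option head-to-head.

E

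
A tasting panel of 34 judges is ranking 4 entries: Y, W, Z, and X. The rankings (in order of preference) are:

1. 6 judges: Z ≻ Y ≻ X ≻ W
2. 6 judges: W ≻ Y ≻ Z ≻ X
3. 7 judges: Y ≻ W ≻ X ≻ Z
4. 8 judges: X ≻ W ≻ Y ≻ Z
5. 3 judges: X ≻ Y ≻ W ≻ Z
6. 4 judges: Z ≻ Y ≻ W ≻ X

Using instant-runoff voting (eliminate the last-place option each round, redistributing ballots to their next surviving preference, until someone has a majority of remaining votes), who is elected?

Y

Round 1: Y 7, W 6, Z 10, X 11. Eliminate W.
Round 2: Y 13, Z 10, X 11. Eliminate Z.
Round 3: Y 23, X 11. Y has a majority.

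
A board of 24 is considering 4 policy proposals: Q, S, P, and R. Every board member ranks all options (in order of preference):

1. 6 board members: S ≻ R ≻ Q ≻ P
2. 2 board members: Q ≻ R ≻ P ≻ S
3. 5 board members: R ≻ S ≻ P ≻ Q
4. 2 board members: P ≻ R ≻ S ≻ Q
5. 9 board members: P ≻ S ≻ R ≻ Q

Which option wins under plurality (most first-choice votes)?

First-place votes: Q 2, S 6, P 11, R 5.
P has the most first-place votes.

P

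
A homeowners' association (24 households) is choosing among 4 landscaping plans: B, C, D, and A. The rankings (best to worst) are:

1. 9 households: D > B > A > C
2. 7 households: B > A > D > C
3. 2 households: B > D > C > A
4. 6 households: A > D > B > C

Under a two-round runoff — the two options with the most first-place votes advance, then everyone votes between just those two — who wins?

Round 1 first-place votes: B 9, C 0, D 9, A 6.
B and D advance.
Runoff: B is preferred to D by 9 voters; D by 15.
D wins the runoff.

D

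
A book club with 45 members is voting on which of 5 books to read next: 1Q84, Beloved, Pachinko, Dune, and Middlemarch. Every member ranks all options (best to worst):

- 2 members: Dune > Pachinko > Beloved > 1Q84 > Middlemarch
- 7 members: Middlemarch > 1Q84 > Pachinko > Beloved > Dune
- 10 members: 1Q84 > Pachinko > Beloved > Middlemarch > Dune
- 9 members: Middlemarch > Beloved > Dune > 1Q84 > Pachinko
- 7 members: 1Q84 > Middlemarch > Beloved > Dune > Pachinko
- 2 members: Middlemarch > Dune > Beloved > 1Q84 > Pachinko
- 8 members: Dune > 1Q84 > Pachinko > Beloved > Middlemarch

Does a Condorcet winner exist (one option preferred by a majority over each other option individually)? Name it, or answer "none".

1Q84

1Q84 vs Beloved: 32–13 for 1Q84.
1Q84 vs Pachinko: 43–2 for 1Q84.
1Q84 vs Dune: 24–21 for 1Q84.
1Q84 vs Middlemarch: 27–18 for 1Q84.
1Q84 beats every other option head-to-head.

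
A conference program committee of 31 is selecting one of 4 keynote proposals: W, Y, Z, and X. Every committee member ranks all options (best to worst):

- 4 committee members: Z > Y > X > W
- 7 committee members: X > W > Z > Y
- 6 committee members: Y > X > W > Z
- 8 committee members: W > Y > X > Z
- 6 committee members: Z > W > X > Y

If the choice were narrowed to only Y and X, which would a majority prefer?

Voters preferring Y to X: 18; preferring X to Y: 13.
Y wins the head-to-head.

Y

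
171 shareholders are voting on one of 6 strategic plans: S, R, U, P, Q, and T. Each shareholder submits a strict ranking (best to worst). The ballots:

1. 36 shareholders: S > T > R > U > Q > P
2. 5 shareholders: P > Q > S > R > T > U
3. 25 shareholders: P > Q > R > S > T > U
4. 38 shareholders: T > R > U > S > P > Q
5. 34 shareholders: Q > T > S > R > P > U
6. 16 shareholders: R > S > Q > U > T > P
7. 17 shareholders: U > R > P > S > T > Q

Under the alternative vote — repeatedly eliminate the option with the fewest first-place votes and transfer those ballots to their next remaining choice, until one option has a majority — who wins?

S

Round 1: S 36, R 16, U 17, P 30, Q 34, T 38. Eliminate R.
Round 2: S 52, U 17, P 30, Q 34, T 38. Eliminate U.
Round 3: S 52, P 47, Q 34, T 38. Eliminate Q.
Round 4: S 52, P 47, T 72. Eliminate P.
Round 5: S 99, T 72. S has a majority.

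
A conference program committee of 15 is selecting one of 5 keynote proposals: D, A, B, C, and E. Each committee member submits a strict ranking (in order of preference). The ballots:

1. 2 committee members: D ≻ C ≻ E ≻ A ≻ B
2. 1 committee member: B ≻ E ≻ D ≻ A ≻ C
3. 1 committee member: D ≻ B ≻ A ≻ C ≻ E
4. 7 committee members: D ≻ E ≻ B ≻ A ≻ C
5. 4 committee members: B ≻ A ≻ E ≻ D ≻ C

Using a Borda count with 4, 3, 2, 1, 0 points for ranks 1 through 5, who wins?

D

D: 2·4 + 1·2 + 1·4 + 7·4 + 4·1 = 46
A: 2·1 + 1·1 + 1·2 + 7·1 + 4·3 = 24
B: 2·0 + 1·4 + 1·3 + 7·2 + 4·4 = 37
C: 2·3 + 1·0 + 1·1 + 7·0 + 4·0 = 7
E: 2·2 + 1·3 + 1·0 + 7·3 + 4·2 = 36
D has the highest Borda score (46).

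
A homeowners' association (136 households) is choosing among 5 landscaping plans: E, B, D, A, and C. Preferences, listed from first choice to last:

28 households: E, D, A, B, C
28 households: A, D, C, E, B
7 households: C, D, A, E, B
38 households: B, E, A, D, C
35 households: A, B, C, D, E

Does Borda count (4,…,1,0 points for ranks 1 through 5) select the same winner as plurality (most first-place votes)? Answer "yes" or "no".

yes

Borda — scores: E 261, B 285, D 262, A 398, C 154. Winner: A.
Plurality — first-place votes: E 28, B 38, D 0, A 63, C 7. Winner: A.
The two methods agree.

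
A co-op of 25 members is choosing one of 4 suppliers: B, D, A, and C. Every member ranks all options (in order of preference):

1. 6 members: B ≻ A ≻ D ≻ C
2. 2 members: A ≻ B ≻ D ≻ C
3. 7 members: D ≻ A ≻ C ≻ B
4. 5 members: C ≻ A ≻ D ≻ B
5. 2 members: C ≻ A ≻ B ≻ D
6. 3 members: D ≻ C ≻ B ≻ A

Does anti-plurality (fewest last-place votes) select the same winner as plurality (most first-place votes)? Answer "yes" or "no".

Anti-plurality — last-place votes: B 12, D 2, A 3, C 8. Winner: D.
Plurality — first-place votes: B 6, D 10, A 2, C 7. Winner: D.
The two methods agree.

yes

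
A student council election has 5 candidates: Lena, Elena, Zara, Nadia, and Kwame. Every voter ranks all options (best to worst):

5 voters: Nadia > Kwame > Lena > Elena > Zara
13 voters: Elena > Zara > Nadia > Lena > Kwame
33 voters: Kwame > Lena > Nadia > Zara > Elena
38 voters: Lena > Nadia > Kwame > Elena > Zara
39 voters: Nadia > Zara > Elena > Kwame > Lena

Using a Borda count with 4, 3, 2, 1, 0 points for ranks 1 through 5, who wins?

Lena: 5·2 + 13·1 + 33·3 + 38·4 + 39·0 = 274
Elena: 5·1 + 13·4 + 33·0 + 38·1 + 39·2 = 173
Zara: 5·0 + 13·3 + 33·1 + 38·0 + 39·3 = 189
Nadia: 5·4 + 13·2 + 33·2 + 38·3 + 39·4 = 382
Kwame: 5·3 + 13·0 + 33·4 + 38·2 + 39·1 = 262
Nadia has the highest Borda score (382).

Nadia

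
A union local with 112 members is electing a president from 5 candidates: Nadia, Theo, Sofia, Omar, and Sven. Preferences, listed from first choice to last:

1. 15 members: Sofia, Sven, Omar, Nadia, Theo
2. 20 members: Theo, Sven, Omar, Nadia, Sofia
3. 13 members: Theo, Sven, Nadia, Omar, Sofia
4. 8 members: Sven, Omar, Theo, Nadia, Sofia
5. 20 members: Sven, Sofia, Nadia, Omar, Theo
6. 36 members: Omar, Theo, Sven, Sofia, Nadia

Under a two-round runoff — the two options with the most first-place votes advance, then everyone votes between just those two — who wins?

Round 1 first-place votes: Nadia 0, Theo 33, Sofia 15, Omar 36, Sven 28.
Omar and Theo advance.
Runoff: Omar is preferred to Theo by 79 voters; Theo by 33.
Omar wins the runoff.

Omar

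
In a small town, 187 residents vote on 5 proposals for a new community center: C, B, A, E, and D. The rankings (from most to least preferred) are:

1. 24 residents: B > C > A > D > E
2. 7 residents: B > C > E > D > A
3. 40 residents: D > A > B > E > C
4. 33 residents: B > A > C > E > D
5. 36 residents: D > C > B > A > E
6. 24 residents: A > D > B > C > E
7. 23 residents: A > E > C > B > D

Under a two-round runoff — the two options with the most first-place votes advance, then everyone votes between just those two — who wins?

D

Round 1 first-place votes: C 0, B 64, A 47, E 0, D 76.
D and B advance.
Runoff: D is preferred to B by 100 voters; B by 87.
D wins the runoff.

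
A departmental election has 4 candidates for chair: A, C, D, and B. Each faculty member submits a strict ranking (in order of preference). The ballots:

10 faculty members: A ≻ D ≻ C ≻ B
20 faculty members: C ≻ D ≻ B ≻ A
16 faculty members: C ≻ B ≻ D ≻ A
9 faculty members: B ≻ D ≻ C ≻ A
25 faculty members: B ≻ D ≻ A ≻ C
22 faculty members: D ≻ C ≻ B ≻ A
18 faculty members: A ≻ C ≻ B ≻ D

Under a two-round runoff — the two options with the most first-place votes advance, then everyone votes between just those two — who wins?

C

Round 1 first-place votes: A 28, C 36, D 22, B 34.
C and B advance.
Runoff: C is preferred to B by 86 voters; B by 34.
C wins the runoff.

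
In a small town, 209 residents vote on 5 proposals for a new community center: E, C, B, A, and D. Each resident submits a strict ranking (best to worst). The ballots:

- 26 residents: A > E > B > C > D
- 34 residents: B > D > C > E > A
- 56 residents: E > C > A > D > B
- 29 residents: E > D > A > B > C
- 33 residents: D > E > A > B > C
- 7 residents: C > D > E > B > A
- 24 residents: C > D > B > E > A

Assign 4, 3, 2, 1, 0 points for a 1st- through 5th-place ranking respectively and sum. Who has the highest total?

E: 26·3 + 34·1 + 56·4 + 29·4 + 33·3 + 7·2 + 24·1 = 589
C: 26·1 + 34·2 + 56·3 + 29·0 + 33·0 + 7·4 + 24·4 = 386
B: 26·2 + 34·4 + 56·0 + 29·1 + 33·1 + 7·1 + 24·2 = 305
A: 26·4 + 34·0 + 56·2 + 29·2 + 33·2 + 7·0 + 24·0 = 340
D: 26·0 + 34·3 + 56·1 + 29·3 + 33·4 + 7·3 + 24·3 = 470
E has the highest Borda score (589).

E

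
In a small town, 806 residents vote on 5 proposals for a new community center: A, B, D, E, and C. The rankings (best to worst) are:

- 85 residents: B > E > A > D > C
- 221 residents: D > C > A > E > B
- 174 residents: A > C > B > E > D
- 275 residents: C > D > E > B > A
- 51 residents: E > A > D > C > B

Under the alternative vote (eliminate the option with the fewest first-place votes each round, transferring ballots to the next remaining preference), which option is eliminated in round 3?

D

Round 1: A 174, B 85, D 221, E 51, C 275. Eliminate E.
Round 2: A 225, B 85, D 221, C 275. Eliminate B.
Round 3: A 310, D 221, C 275. Eliminate D.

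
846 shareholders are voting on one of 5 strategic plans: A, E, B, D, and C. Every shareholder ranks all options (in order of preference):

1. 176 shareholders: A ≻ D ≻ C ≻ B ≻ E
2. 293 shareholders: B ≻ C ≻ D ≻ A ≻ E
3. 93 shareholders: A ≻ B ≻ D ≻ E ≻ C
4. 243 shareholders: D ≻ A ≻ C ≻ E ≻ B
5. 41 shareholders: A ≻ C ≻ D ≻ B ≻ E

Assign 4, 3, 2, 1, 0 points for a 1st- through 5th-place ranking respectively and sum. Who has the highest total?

A: 176·4 + 293·1 + 93·4 + 243·3 + 41·4 = 2262
E: 176·0 + 293·0 + 93·1 + 243·1 + 41·0 = 336
B: 176·1 + 293·4 + 93·3 + 243·0 + 41·1 = 1668
D: 176·3 + 293·2 + 93·2 + 243·4 + 41·2 = 2354
C: 176·2 + 293·3 + 93·0 + 243·2 + 41·3 = 1840
D has the highest Borda score (2354).

D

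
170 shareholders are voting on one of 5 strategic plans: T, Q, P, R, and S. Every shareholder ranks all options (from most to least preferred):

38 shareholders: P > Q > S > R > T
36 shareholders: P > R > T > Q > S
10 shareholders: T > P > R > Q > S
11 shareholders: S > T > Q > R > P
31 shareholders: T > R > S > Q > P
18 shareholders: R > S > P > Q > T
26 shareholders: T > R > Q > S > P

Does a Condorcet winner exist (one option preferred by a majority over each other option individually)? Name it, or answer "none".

R

R vs T: 92–78 for R.
R vs Q: 121–49 for R.
R vs P: 86–84 for R.
R vs S: 121–49 for R.
R beats every other option head-to-head.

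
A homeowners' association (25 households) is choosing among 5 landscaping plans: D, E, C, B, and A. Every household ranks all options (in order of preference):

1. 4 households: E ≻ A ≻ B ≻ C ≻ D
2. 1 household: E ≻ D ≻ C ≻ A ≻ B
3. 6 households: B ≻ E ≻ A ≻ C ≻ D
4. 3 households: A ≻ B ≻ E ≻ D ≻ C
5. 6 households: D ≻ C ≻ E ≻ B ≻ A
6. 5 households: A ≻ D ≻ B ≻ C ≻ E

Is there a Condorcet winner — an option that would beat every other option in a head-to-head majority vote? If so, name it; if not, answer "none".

none

Checking pairwise contests:
E beats D 14–11.
B beats E 14–11.
D beats C 15–10.
A beats B 13–12.
E beats A 17–8.
Every option loses at least one head-to-head, so there is no Condorcet winner.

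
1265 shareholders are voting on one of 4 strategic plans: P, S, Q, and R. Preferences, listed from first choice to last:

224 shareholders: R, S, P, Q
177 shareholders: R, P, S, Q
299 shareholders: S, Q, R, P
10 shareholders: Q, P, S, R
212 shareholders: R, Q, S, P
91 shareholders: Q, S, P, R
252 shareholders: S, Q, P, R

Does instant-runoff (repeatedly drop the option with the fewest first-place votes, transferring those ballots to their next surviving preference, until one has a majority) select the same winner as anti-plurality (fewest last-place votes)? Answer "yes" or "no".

Instant-runoff — R1 P 0, S 551, Q 101, R 613 (P out); R2 S 551, Q 101, R 613 (Q out); R3 S 652, R 613 (S winner). Winner: S.
Anti-plurality — last-place votes: P 511, S 0, Q 401, R 353. Winner: S.
The two methods agree.

yes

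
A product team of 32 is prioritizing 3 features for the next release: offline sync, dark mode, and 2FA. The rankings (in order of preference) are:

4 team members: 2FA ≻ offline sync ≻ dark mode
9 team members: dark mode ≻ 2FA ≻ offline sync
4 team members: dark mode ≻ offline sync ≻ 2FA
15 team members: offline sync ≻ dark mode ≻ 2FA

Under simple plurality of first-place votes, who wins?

offline sync

First-place votes: offline sync 15, dark mode 13, 2FA 4.
offline sync has the most first-place votes.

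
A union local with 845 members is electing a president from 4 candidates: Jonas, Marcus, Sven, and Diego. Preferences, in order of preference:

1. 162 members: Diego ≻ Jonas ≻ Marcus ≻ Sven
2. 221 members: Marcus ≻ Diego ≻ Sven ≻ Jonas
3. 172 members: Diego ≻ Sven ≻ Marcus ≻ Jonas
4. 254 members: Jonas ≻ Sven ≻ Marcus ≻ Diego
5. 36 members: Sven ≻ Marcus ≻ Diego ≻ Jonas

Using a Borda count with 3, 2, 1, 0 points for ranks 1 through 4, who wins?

Diego

Jonas: 162·2 + 221·0 + 172·0 + 254·3 + 36·0 = 1086
Marcus: 162·1 + 221·3 + 172·1 + 254·1 + 36·2 = 1323
Sven: 162·0 + 221·1 + 172·2 + 254·2 + 36·3 = 1181
Diego: 162·3 + 221·2 + 172·3 + 254·0 + 36·1 = 1480
Diego has the highest Borda score (1480).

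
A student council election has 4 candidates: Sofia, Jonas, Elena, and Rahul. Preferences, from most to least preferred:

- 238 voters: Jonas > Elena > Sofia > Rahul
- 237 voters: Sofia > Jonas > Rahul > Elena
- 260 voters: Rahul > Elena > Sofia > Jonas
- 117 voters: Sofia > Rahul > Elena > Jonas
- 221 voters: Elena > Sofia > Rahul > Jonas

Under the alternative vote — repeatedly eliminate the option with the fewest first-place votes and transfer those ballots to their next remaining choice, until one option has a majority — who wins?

Sofia

Round 1: Sofia 354, Jonas 238, Elena 221, Rahul 260. Eliminate Elena.
Round 2: Sofia 575, Jonas 238, Rahul 260. Sofia has a majority.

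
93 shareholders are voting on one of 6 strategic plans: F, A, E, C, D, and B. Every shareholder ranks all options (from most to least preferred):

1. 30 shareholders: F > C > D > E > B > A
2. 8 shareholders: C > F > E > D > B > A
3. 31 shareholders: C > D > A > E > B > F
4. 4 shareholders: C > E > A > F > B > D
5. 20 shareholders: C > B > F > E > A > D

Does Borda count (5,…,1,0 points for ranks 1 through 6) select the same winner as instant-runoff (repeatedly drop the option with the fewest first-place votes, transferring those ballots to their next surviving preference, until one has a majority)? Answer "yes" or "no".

yes

Borda — scores: F 250, A 125, E 202, C 435, D 230, B 153. Winner: C.
Instant-runoff — R1 F 30, A 0, E 0, C 63, D 0, B 0 (C winner). Winner: C.
The two methods agree.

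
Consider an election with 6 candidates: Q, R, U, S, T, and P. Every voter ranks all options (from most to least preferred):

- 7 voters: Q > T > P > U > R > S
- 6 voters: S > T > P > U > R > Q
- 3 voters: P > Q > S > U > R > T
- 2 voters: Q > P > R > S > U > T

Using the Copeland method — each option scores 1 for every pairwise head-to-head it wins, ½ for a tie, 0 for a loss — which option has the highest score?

Q

Q: beats R, U, S, and T; ties P → score 4.5.
R: ties S; loses to Q, U, T, and P → score 0.5.
U: beats R; loses to Q, S, T, and P → score 1.
S: beats U and T; ties R; loses to Q and P → score 2.5.
T: beats R, U, and P; loses to Q and S → score 3.
P: beats R, U, and S; ties Q; loses to T → score 3.5.
Q has the best pairwise record.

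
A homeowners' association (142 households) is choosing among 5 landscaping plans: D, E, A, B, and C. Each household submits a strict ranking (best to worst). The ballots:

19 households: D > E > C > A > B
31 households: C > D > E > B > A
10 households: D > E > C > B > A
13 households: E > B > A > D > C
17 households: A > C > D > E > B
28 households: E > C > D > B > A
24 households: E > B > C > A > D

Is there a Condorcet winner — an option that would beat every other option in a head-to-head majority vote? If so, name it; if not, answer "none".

none

Checking pairwise contests:
C beats D 100–42.
D beats E 77–65.
D beats A 88–54.
D beats B 105–37.
E beats C 94–48.
Every option loses at least one head-to-head, so there is no Condorcet winner.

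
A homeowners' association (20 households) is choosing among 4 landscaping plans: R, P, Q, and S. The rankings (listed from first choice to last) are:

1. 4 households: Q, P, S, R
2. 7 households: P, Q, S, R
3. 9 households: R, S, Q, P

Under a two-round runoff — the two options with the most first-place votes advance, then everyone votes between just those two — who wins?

P

Round 1 first-place votes: R 9, P 7, Q 4, S 0.
R and P advance.
Runoff: R is preferred to P by 9 voters; P by 11.
P wins the runoff.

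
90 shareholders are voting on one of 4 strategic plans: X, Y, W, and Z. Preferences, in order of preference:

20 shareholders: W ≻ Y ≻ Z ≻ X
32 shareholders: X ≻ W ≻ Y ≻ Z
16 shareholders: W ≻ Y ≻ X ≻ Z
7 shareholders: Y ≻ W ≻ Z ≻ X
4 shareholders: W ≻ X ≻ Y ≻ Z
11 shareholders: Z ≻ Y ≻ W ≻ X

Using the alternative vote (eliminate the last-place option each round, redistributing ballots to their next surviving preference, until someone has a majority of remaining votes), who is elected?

Round 1: X 32, Y 7, W 40, Z 11. Eliminate Y.
Round 2: X 32, W 47, Z 11. W has a majority.

W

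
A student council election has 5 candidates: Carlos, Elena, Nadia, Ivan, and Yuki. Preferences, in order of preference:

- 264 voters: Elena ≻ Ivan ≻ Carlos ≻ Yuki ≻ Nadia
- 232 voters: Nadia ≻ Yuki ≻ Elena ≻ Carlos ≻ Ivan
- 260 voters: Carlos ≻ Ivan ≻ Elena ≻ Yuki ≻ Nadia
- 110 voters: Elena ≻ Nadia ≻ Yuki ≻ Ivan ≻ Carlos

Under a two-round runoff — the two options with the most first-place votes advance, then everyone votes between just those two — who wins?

Elena

Round 1 first-place votes: Carlos 260, Elena 374, Nadia 232, Ivan 0, Yuki 0.
Elena and Carlos advance.
Runoff: Elena is preferred to Carlos by 606 voters; Carlos by 260.
Elena wins the runoff.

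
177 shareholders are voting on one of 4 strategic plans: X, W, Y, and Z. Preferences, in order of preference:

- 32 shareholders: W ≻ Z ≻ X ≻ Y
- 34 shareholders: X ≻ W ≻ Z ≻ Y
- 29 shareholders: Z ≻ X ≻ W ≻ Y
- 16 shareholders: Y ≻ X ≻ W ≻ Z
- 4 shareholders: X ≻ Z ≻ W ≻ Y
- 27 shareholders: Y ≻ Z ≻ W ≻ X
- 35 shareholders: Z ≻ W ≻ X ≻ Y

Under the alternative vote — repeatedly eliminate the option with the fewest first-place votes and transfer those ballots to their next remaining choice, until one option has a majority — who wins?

Z

Round 1: X 38, W 32, Y 43, Z 64. Eliminate W.
Round 2: X 38, Y 43, Z 96. Z has a majority.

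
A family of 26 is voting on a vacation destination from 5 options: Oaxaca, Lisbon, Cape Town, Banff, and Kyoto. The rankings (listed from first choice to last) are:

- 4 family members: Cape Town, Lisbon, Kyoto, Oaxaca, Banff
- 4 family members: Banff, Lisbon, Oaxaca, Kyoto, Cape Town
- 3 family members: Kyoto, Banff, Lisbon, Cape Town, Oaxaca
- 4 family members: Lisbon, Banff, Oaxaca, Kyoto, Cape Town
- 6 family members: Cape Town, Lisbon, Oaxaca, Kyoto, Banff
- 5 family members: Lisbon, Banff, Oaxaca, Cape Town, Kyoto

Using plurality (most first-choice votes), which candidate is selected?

First-place votes: Oaxaca 0, Lisbon 9, Cape Town 10, Banff 4, Kyoto 3.
Cape Town has the most first-place votes.

Cape Town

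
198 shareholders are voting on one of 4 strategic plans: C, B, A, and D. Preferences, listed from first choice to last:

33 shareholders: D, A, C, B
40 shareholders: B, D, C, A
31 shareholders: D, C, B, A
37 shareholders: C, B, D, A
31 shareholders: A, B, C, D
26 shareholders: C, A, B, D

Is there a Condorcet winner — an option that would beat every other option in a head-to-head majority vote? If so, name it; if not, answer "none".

Checking pairwise contests:
D beats C 104–94.
C beats B 127–71.
C beats A 134–64.
B beats D 134–64.
Every option loses at least one head-to-head, so there is no Condorcet winner.

none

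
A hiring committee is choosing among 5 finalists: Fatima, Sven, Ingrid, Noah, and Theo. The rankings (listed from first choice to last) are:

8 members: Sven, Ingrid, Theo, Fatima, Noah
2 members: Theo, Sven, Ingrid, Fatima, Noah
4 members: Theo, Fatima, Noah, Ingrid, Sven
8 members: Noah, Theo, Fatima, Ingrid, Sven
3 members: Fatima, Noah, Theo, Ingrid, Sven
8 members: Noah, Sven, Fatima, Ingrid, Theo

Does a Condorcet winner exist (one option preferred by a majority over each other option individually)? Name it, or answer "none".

none

Checking pairwise contests:
Sven beats Fatima 18–15.
Noah beats Sven 23–10.
Fatima beats Ingrid 23–10.
Fatima beats Noah 17–16.
Noah beats Theo 19–14.
Every option loses at least one head-to-head, so there is no Condorcet winner.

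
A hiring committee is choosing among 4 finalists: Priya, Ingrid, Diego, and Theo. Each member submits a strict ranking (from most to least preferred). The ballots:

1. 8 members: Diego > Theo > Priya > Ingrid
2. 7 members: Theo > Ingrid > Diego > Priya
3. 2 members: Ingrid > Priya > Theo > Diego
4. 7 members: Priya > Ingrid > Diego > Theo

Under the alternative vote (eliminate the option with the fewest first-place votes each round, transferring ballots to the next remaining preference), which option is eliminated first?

Round 1: Priya 7, Ingrid 2, Diego 8, Theo 7. Eliminate Ingrid.

Ingrid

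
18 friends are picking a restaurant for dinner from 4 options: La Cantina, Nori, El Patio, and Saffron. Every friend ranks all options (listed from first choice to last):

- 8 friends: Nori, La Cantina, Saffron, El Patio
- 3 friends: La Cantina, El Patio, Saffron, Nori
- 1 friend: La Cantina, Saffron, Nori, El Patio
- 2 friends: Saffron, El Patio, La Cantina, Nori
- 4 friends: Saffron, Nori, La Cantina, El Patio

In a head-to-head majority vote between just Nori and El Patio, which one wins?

Voters preferring Nori to El Patio: 13; preferring El Patio to Nori: 5.
Nori wins the head-to-head.

Nori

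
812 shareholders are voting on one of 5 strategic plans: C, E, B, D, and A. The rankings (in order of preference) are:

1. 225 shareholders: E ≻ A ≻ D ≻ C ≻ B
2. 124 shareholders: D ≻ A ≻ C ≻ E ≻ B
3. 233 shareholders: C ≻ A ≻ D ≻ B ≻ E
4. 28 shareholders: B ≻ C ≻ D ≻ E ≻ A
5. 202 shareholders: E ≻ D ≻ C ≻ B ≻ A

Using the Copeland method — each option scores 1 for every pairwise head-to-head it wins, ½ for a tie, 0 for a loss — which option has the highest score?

C: beats B and A; loses to E and D → score 2.
E: beats C, B, D, and A → score 4.
B: loses to C, E, D, and A → score 0.
D: beats C and B; loses to E and A → score 2.
A: beats B and D; loses to C and E → score 2.
E has the best pairwise record.

E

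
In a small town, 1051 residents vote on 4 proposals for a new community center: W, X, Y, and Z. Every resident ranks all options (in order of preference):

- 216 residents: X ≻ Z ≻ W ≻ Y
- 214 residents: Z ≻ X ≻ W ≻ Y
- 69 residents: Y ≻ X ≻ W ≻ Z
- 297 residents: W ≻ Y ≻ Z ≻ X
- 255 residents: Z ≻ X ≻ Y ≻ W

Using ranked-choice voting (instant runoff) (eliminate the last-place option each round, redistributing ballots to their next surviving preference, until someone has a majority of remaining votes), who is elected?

Round 1: W 297, X 216, Y 69, Z 469. Eliminate Y.
Round 2: W 297, X 285, Z 469. Eliminate X.
Round 3: W 366, Z 685. Z has a majority.

Z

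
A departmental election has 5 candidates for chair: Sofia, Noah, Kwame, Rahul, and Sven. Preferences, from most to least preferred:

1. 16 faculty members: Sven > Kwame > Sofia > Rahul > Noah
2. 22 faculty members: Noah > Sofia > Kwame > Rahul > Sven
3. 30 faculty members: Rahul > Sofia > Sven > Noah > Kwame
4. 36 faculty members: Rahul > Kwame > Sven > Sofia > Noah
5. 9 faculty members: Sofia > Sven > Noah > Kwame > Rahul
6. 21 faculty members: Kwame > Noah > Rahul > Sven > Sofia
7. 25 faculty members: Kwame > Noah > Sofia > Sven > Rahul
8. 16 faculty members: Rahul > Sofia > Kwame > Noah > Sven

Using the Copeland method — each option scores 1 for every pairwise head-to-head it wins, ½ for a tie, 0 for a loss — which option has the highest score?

Sofia: beats Noah and Sven; loses to Kwame and Rahul → score 2.
Noah: loses to Sofia, Kwame, Rahul, and Sven → score 0.
Kwame: beats Sofia, Noah, Rahul, and Sven → score 4.
Rahul: beats Sofia, Noah, and Sven; loses to Kwame → score 3.
Sven: beats Noah; loses to Sofia, Kwame, and Rahul → score 1.
Kwame has the best pairwise record.

Kwame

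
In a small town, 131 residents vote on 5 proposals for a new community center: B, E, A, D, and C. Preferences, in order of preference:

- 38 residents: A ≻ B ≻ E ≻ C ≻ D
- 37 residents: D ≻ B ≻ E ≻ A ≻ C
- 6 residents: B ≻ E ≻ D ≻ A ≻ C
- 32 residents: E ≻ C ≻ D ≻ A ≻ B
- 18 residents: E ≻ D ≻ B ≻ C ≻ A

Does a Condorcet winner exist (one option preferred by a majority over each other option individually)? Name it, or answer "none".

none

Checking pairwise contests:
A beats B 70–61.
B beats E 81–50.
E beats A 93–38.
E beats D 94–37.
B beats C 99–32.
Every option loses at least one head-to-head, so there is no Condorcet winner.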